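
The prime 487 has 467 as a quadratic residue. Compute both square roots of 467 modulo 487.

Since 487 ≡ 3 (mod 4), a square root of 467 is 467^((487+1)/4) = 467^122 mod 487.
Repeated squaring: 467^2≡400, 467^4≡264, 467^8≡55, 467^16≡103, 467^32≡382, 467^64≡311 (mod 487).
467^122 = 467^(64+32+16+8+2) ≡ 286 (mod 487).
Check: 286² = 81796 ≡ 467 (mod 487). The two roots are 201 and 286.

201, 286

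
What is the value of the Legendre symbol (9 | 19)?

1

Euler's criterion: (9/19) ≡ 9^9 (mod 19).
9^2 ≡ 5 (mod 19)
9^4 ≡ 6 (mod 19)
9^8 ≡ 17 (mod 19)
9^9 = 9^(8+1) ≡ 1 (mod 19).
Result is 1, so (9/19) = 1.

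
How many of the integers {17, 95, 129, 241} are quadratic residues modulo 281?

(17/281) = +1 → QR.
(95/281) = -1 → non-residue.
(129/281) = -1 → non-residue.
(241/281) = +1 → QR.
Total quadratic residues among the 4: 2.

2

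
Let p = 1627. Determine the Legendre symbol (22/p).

Pull out 2: since 1627 ≡ 3 (mod 8), (2/1627) = -1.
Reciprocity: 11 ≡ 3 and 1627 ≡ 3 (mod 4), so (11/1627) = −(1627/11).
Reduce top mod 11: now compute (10/11).
Pull out 2: since 11 ≡ 3 (mod 8), (2/11) = -1.
Reciprocity: 5 ≡ 1 and 11 ≡ 3 (mod 4), so (5/11) = +(11/5).
Reduce top mod 5: now compute (1/5).
Reached (1/5) = 1. Collecting the sign flips along the way, the symbol is -1.

-1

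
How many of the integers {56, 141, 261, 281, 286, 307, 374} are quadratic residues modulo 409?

3

(56/409) = -1 → non-residue.
(141/409) = -1 → non-residue.
(261/409) = -1 → non-residue.
(281/409) = +1 → QR.
(286/409) = +1 → QR.
(307/409) = +1 → QR.
(374/409) = -1 → non-residue.
Total quadratic residues among the 7: 3.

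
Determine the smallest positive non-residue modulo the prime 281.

(2/281) = +1, so 2 is a residue.
(3/281) = −1, so 3 is the smallest positive non-residue mod 281.

3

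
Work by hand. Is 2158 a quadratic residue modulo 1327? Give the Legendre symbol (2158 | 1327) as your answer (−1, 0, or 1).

1

First reduce: 2158 ≡ 831 (mod 1327).
Reciprocity: 831 ≡ 3 and 1327 ≡ 3 (mod 4), so (831/1327) = −(1327/831).
Reduce top mod 831: now compute (496/831).
Pull out 2^4: since 831 ≡ 7 (mod 8), (2/831) = +1, so (2/831)^4 = +1.
Reciprocity: 31 ≡ 3 and 831 ≡ 3 (mod 4), so (31/831) = −(831/31).
Reduce top mod 31: now compute (25/31).
Reciprocity: 25 ≡ 1 and 31 ≡ 3 (mod 4), so (25/31) = +(31/25).
Reduce top mod 25: now compute (6/25).
Pull out 2: since 25 ≡ 1 (mod 8), (2/25) = +1.
Reciprocity: 3 ≡ 3 and 25 ≡ 1 (mod 4), so (3/25) = +(25/3).
Reduce top mod 3: now compute (1/3).
Reached (1/3) = 1. Collecting the sign flips along the way, the symbol is +1.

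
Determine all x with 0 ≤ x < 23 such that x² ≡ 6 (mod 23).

Since 23 ≡ 3 (mod 4), a square root of 6 is 6^((23+1)/4) = 6^6 mod 23.
Repeated squaring: 6^2≡13, 6^4≡8 (mod 23).
6^6 = 6^(4+2) ≡ 12 (mod 23).
Check: 12² = 144 ≡ 6 (mod 23). The two roots are 11 and 12.

11, 12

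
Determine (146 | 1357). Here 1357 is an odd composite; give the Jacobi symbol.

1

Pull out 2: since 1357 ≡ 5 (mod 8), (2/1357) = -1.
Reciprocity: 73 ≡ 1 and 1357 ≡ 1 (mod 4), so (73/1357) = +(1357/73).
Reduce top mod 73: now compute (43/73).
Reciprocity: 43 ≡ 3 and 73 ≡ 1 (mod 4), so (43/73) = +(73/43).
Reduce top mod 43: now compute (30/43).
Pull out 2: since 43 ≡ 3 (mod 8), (2/43) = -1.
Reciprocity: 15 ≡ 3 and 43 ≡ 3 (mod 4), so (15/43) = −(43/15).
Reduce top mod 15: now compute (13/15).
Reciprocity: 13 ≡ 1 and 15 ≡ 3 (mod 4), so (13/15) = +(15/13).
Reduce top mod 13: now compute (2/13).
Pull out 2: since 13 ≡ 5 (mod 8), (2/13) = -1.
Reached (1/13) = 1. Collecting the sign flips along the way, the symbol is +1.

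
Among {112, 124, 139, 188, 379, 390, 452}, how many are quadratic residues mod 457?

(112/457) = +1 → QR.
(124/457) = -1 → non-residue.
(139/457) = -1 → non-residue.
(188/457) = +1 → QR.
(379/457) = -1 → non-residue.
(390/457) = +1 → QR.
(452/457) = -1 → non-residue.
Total quadratic residues among the 7: 3.

3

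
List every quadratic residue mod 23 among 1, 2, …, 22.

Square k = 1,…,11 (k and 23−k give the same square):
1²=1, 2²=4, 3²=9, 4²=16, 5²≡2, 6²≡13, 7²≡3, 8²≡18, 9²≡12, 10²≡8, 11²≡6 (mod 23).
So the quadratic residues mod 23 are {1, 2, 3, 4, 6, 8, 9, 12, 13, 16, 18}.

1 2 3 4 6 8 9 12 13 16 18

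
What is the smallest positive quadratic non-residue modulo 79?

3

(2/79) = +1, so 2 is a residue.
(3/79) = −1, so 3 is the smallest positive non-residue mod 79.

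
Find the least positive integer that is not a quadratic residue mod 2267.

2

(2/2267) = −1, so 2 is the smallest positive non-residue mod 2267.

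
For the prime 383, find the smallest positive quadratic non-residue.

5

(2/383) = +1, so 2 is a residue.
(3/383) = +1, so 3 is a residue.
(4/383) = +1, so 4 is a residue.
(5/383) = −1, so 5 is the smallest positive non-residue mod 383.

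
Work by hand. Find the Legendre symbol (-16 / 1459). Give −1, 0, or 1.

-1

First reduce: -16 ≡ 1443 (mod 1459).
Reciprocity: 1443 ≡ 3 and 1459 ≡ 3 (mod 4), so (1443/1459) = −(1459/1443).
Reduce top mod 1443: now compute (16/1443).
Pull out 2^4: since 1443 ≡ 3 (mod 8), (2/1443) = -1, so (2/1443)^4 = +1.
Reached (1/1443) = 1. Collecting the sign flips along the way, the symbol is -1.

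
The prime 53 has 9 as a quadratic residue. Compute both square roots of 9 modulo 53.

53 ≡ 1 (mod 4), so we find a root by search.
Trying successive values, 3² = 9 ≡ 9 (mod 53). The other root is 53 − 3 = 50.

3, 50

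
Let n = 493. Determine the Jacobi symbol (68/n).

0

Pull out 2^2: since 493 ≡ 5 (mod 8), (2/493) = -1, so (2/493)^2 = +1.
Reciprocity: 17 ≡ 1 and 493 ≡ 1 (mod 4), so (17/493) = +(493/17).
Reduce top mod 17: now compute (0/17).
Top reduces to 0: gcd > 1, so the symbol is 0.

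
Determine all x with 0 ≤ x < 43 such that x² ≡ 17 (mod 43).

19, 24

Since 43 ≡ 3 (mod 4), a square root of 17 is 17^((43+1)/4) = 17^11 mod 43.
Repeated squaring: 17^2≡31, 17^4≡15, 17^8≡10 (mod 43).
17^11 = 17^(8+2+1) ≡ 24 (mod 43).
Check: 24² = 576 ≡ 17 (mod 43). The two roots are 19 and 24.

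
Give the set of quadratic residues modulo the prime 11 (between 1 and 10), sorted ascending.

Square k = 1,…,5 (k and 11−k give the same square):
1²=1, 2²=4, 3²=9, 4²≡5, 5²≡3 (mod 11).
So the quadratic residues mod 11 are {1, 3, 4, 5, 9}.

1 3 4 5 9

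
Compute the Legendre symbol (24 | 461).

1

Pull out 2^3: since 461 ≡ 5 (mod 8), (2/461) = -1, so (2/461)^3 = -1.
Reciprocity: 3 ≡ 3 and 461 ≡ 1 (mod 4), so (3/461) = +(461/3).
Reduce top mod 3: now compute (2/3).
Pull out 2: since 3 ≡ 3 (mod 8), (2/3) = -1.
Reached (1/3) = 1. Collecting the sign flips along the way, the symbol is +1.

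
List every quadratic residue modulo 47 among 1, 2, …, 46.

Square k = 1,…,23 (k and 47−k give the same square):
1²=1, 2²=4, 3²=9, 4²=16, 5²=25, 6²=36, 7²≡2, 8²≡17, 9²≡34, 10²≡6, 11²≡27, 12²≡3, 13²≡28, 14²≡8, 15²≡37, 16²≡21, 17²≡7, 18²≡42, 19²≡32, 20²≡24, 21²≡18, 22²≡14, 23²≡12 (mod 47).
So the quadratic residues mod 47 are {1, 2, 3, 4, 6, 7, 8, 9, 12, 14, 16, 17, 18, 21, 24, 25, 27, 28, 32, 34, 36, 37, 42}.

1,2,3,4,6,7,8,9,12,14,16,17,18,21,24,25,27,28,32,34,36,37,42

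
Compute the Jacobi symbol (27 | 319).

-1

Reciprocity: 27 ≡ 3 and 319 ≡ 3 (mod 4), so (27/319) = −(319/27).
Reduce top mod 27: now compute (22/27).
Pull out 2: since 27 ≡ 3 (mod 8), (2/27) = -1.
Reciprocity: 11 ≡ 3 and 27 ≡ 3 (mod 4), so (11/27) = −(27/11).
Reduce top mod 11: now compute (5/11).
Reciprocity: 5 ≡ 1 and 11 ≡ 3 (mod 4), so (5/11) = +(11/5).
Reduce top mod 5: now compute (1/5).
Reached (1/5) = 1. Collecting the sign flips along the way, the symbol is -1.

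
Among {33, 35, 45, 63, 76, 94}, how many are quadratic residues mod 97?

3

(33/97) = +1 → QR.
(35/97) = +1 → QR.
(45/97) = -1 → non-residue.
(63/97) = -1 → non-residue.
(76/97) = -1 → non-residue.
(94/97) = +1 → QR.
Total quadratic residues among the 6: 3.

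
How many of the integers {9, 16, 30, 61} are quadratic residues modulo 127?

(9/127) = +1 → QR.
(16/127) = +1 → QR.
(30/127) = +1 → QR.
(61/127) = +1 → QR.
Total quadratic residues among the 4: 4.

4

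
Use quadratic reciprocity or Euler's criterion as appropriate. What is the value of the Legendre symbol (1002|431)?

Euler's criterion: (1002/431) ≡ 140^215 (mod 431).
140^2 ≡ 205 (mod 431)
140^4 ≡ 218 (mod 431)
140^8 ≡ 114 (mod 431)
140^16 ≡ 66 (mod 431)
140^32 ≡ 46 (mod 431)
140^64 ≡ 392 (mod 431)
140^128 ≡ 228 (mod 431)
140^215 = 140^(128+64+16+4+2+1) ≡ 430 (mod 431).
Result is 430 ≡ −1, so (1002/431) = −1.

-1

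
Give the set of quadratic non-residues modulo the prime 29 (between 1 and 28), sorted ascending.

Square k = 1,…,14 (k and 29−k give the same square):
1²=1, 2²=4, 3²=9, 4²=16, 5²=25, 6²≡7, 7²≡20, 8²≡6, 9²≡23, 10²≡13, 11²≡5, 12²≡28, 13²≡24, 14²≡22 (mod 29).
The residues are {1, 4, 5, 6, 7, 9, 13, 16, 20, 22, 23, 24, 25, 28}; the non-residues are the remaining 14 nonzero classes.

2, 3, 8, 10, 11, 12, 14, 15, 17, 18, 19, 21, 26, 27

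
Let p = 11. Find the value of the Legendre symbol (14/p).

First reduce: 14 ≡ 3 (mod 11).
Reciprocity: 3 ≡ 3 and 11 ≡ 3 (mod 4), so (3/11) = −(11/3).
Reduce top mod 3: now compute (2/3).
Pull out 2: since 3 ≡ 3 (mod 8), (2/3) = -1.
Reached (1/3) = 1. Collecting the sign flips along the way, the symbol is +1.

1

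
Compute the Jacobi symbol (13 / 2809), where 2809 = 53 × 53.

1

Reciprocity: 13 ≡ 1 and 2809 ≡ 1 (mod 4), so (13/2809) = +(2809/13).
Reduce top mod 13: now compute (1/13).
Reached (1/13) = 1. Collecting the sign flips along the way, the symbol is +1.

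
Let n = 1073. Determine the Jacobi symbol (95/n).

-1

Reciprocity: 95 ≡ 3 and 1073 ≡ 1 (mod 4), so (95/1073) = +(1073/95).
Reduce top mod 95: now compute (28/95).
Pull out 2^2: since 95 ≡ 7 (mod 8), (2/95) = +1, so (2/95)^2 = +1.
Reciprocity: 7 ≡ 3 and 95 ≡ 3 (mod 4), so (7/95) = −(95/7).
Reduce top mod 7: now compute (4/7).
Pull out 2^2: since 7 ≡ 7 (mod 8), (2/7) = +1, so (2/7)^2 = +1.
Reached (1/7) = 1. Collecting the sign flips along the way, the symbol is -1.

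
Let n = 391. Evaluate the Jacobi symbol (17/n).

Reciprocity: 17 ≡ 1 and 391 ≡ 3 (mod 4), so (17/391) = +(391/17).
Reduce top mod 17: now compute (0/17).
Top reduces to 0: gcd > 1, so the symbol is 0.

0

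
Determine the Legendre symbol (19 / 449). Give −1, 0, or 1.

Reciprocity: 19 ≡ 3 and 449 ≡ 1 (mod 4), so (19/449) = +(449/19).
Reduce top mod 19: now compute (12/19).
Pull out 2^2: since 19 ≡ 3 (mod 8), (2/19) = -1, so (2/19)^2 = +1.
Reciprocity: 3 ≡ 3 and 19 ≡ 3 (mod 4), so (3/19) = −(19/3).
Reduce top mod 3: now compute (1/3).
Reached (1/3) = 1. Collecting the sign flips along the way, the symbol is -1.

-1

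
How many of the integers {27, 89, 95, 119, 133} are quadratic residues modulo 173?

4

(27/173) = -1 → non-residue.
(89/173) = +1 → QR.
(95/173) = +1 → QR.
(119/173) = +1 → QR.
(133/173) = +1 → QR.
Total quadratic residues among the 5: 4.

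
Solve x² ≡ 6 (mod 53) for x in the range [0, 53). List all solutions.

53 ≡ 1 (mod 4), so we find a root by search.
Trying successive values, 18² = 324 ≡ 6 (mod 53). The other root is 53 − 18 = 35.

18, 35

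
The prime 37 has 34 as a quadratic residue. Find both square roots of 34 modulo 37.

37 ≡ 1 (mod 4), so we find a root by search.
Trying successive values, 16² = 256 ≡ 34 (mod 37). The other root is 37 − 16 = 21.

16, 21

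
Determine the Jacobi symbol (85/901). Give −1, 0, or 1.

0

Reciprocity: 85 ≡ 1 and 901 ≡ 1 (mod 4), so (85/901) = +(901/85).
Reduce top mod 85: now compute (51/85).
Reciprocity: 51 ≡ 3 and 85 ≡ 1 (mod 4), so (51/85) = +(85/51).
Reduce top mod 51: now compute (34/51).
Pull out 2: since 51 ≡ 3 (mod 8), (2/51) = -1.
Reciprocity: 17 ≡ 1 and 51 ≡ 3 (mod 4), so (17/51) = +(51/17).
Reduce top mod 17: now compute (0/17).
Top reduces to 0: gcd > 1, so the symbol is 0.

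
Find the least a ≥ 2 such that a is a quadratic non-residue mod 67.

2

(2/67) = −1, so 2 is the smallest positive non-residue mod 67.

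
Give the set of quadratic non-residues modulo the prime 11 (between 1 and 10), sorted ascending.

2, 6, 7, 8, 10

Square k = 1,…,5 (k and 11−k give the same square):
1²=1, 2²=4, 3²=9, 4²≡5, 5²≡3 (mod 11).
The residues are {1, 3, 4, 5, 9}; the non-residues are the remaining 5 nonzero classes.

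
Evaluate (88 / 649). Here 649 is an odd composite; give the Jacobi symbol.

0

Pull out 2^3: since 649 ≡ 1 (mod 8), (2/649) = +1, so (2/649)^3 = +1.
Reciprocity: 11 ≡ 3 and 649 ≡ 1 (mod 4), so (11/649) = +(649/11).
Reduce top mod 11: now compute (0/11).
Top reduces to 0: gcd > 1, so the symbol is 0.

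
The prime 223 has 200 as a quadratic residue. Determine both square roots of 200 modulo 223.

Since 223 ≡ 3 (mod 4), a square root of 200 is 200^((223+1)/4) = 200^56 mod 223.
Repeated squaring: 200^2≡83, 200^4≡199, 200^8≡130, 200^16≡175, 200^32≡74 (mod 223).
200^56 = 200^(32+16+8) ≡ 73 (mod 223).
Check: 73² = 5329 ≡ 200 (mod 223). The two roots are 73 and 150.

73, 150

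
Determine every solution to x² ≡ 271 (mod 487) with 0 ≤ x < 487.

163, 324

Since 487 ≡ 3 (mod 4), a square root of 271 is 271^((487+1)/4) = 271^122 mod 487.
Repeated squaring: 271^2≡391, 271^4≡450, 271^8≡395, 271^16≡185, 271^32≡135, 271^64≡206 (mod 487).
271^122 = 271^(64+32+16+8+2) ≡ 324 (mod 487).
Check: 324² = 104976 ≡ 271 (mod 487). The two roots are 163 and 324.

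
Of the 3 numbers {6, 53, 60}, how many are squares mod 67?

(6/67) = +1 → QR.
(53/67) = -1 → non-residue.
(60/67) = +1 → QR.
Total quadratic residues among the 3: 2.

2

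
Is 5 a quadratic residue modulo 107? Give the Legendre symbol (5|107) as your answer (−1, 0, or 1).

-1

Reciprocity: 5 ≡ 1 and 107 ≡ 3 (mod 4), so (5/107) = +(107/5).
Reduce top mod 5: now compute (2/5).
Pull out 2: since 5 ≡ 5 (mod 8), (2/5) = -1.
Reached (1/5) = 1. Collecting the sign flips along the way, the symbol is -1.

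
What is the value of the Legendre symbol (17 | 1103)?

Euler's criterion: (17/1103) ≡ 17^551 (mod 1103).
17^2 ≡ 289 (mod 1103)
17^4 ≡ 796 (mod 1103)
17^8 ≡ 494 (mod 1103)
17^16 ≡ 273 (mod 1103)
17^32 ≡ 628 (mod 1103)
17^64 ≡ 613 (mod 1103)
17^128 ≡ 749 (mod 1103)
17^256 ≡ 677 (mod 1103)
17^512 ≡ 584 (mod 1103)
17^551 = 17^(512+32+4+2+1) ≡ 1 (mod 1103).
Result is 1, so (17/1103) = 1.

1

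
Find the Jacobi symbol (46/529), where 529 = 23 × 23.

0

Pull out 2: since 529 ≡ 1 (mod 8), (2/529) = +1.
Reciprocity: 23 ≡ 3 and 529 ≡ 1 (mod 4), so (23/529) = +(529/23).
Reduce top mod 23: now compute (0/23).
Top reduces to 0: gcd > 1, so the symbol is 0.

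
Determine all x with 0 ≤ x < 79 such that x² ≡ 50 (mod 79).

Since 79 ≡ 3 (mod 4), a square root of 50 is 50^((79+1)/4) = 50^20 mod 79.
Repeated squaring: 50^2≡51, 50^4≡73, 50^8≡36, 50^16≡32 (mod 79).
50^20 = 50^(16+4) ≡ 45 (mod 79).
Check: 45² = 2025 ≡ 50 (mod 79). The two roots are 34 and 45.

34, 45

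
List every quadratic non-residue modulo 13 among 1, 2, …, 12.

Square k = 1,…,6 (k and 13−k give the same square):
1²=1, 2²=4, 3²=9, 4²≡3, 5²≡12, 6²≡10 (mod 13).
The residues are {1, 3, 4, 9, 10, 12}; the non-residues are the remaining 6 nonzero classes.

2 5 6 7 8 11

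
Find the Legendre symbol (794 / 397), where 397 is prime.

First reduce: 794 ≡ 0 (mod 397).
Top reduces to 0: gcd > 1, so the symbol is 0.

0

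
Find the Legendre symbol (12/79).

Pull out 2^2: since 79 ≡ 7 (mod 8), (2/79) = +1, so (2/79)^2 = +1.
Reciprocity: 3 ≡ 3 and 79 ≡ 3 (mod 4), so (3/79) = −(79/3).
Reduce top mod 3: now compute (1/3).
Reached (1/3) = 1. Collecting the sign flips along the way, the symbol is -1.

-1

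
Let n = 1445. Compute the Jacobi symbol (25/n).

Reciprocity: 25 ≡ 1 and 1445 ≡ 1 (mod 4), so (25/1445) = +(1445/25).
Reduce top mod 25: now compute (20/25).
Pull out 2^2: since 25 ≡ 1 (mod 8), (2/25) = +1, so (2/25)^2 = +1.
Reciprocity: 5 ≡ 1 and 25 ≡ 1 (mod 4), so (5/25) = +(25/5).
Reduce top mod 5: now compute (0/5).
Top reduces to 0: gcd > 1, so the symbol is 0.

0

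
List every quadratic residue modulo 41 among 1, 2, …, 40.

1,2,4,5,8,9,10,16,18,20,21,23,25,31,32,33,36,37,39,40

Square k = 1,…,20 (k and 41−k give the same square):
1²=1, 2²=4, 3²=9, 4²=16, 5²=25, 6²=36, 7²≡8, 8²≡23, 9²≡40, 10²≡18, 11²≡39, 12²≡21, 13²≡5, 14²≡32, 15²≡20, 16²≡10, 17²≡2, 18²≡37, 19²≡33, 20²≡31 (mod 41).
So the quadratic residues mod 41 are {1, 2, 4, 5, 8, 9, 10, 16, 18, 20, 21, 23, 25, 31, 32, 33, 36, 37, 39, 40}.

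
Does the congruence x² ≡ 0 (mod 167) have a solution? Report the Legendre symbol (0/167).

Top reduces to 0: gcd > 1, so the symbol is 0.

0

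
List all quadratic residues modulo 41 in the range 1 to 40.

1 2 4 5 8 9 10 16 18 20 21 23 25 31 32 33 36 37 39 40

Square k = 1,…,20 (k and 41−k give the same square):
1²=1, 2²=4, 3²=9, 4²=16, 5²=25, 6²=36, 7²≡8, 8²≡23, 9²≡40, 10²≡18, 11²≡39, 12²≡21, 13²≡5, 14²≡32, 15²≡20, 16²≡10, 17²≡2, 18²≡37, 19²≡33, 20²≡31 (mod 41).
So the quadratic residues mod 41 are {1, 2, 4, 5, 8, 9, 10, 16, 18, 20, 21, 23, 25, 31, 32, 33, 36, 37, 39, 40}.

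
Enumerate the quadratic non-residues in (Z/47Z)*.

Square k = 1,…,23 (k and 47−k give the same square):
1²=1, 2²=4, 3²=9, 4²=16, 5²=25, 6²=36, 7²≡2, 8²≡17, 9²≡34, 10²≡6, 11²≡27, 12²≡3, 13²≡28, 14²≡8, 15²≡37, 16²≡21, 17²≡7, 18²≡42, 19²≡32, 20²≡24, 21²≡18, 22²≡14, 23²≡12 (mod 47).
The residues are {1, 2, 3, 4, 6, 7, 8, 9, 12, 14, 16, 17, 18, 21, 24, 25, 27, 28, 32, 34, 36, 37, 42}; the non-residues are the remaining 23 nonzero classes.

5,10,11,13,15,19,20,22,23,26,29,30,31,33,35,38,39,40,41,43,44,45,46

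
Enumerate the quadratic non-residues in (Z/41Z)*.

Square k = 1,…,20 (k and 41−k give the same square):
1²=1, 2²=4, 3²=9, 4²=16, 5²=25, 6²=36, 7²≡8, 8²≡23, 9²≡40, 10²≡18, 11²≡39, 12²≡21, 13²≡5, 14²≡32, 15²≡20, 16²≡10, 17²≡2, 18²≡37, 19²≡33, 20²≡31 (mod 41).
The residues are {1, 2, 4, 5, 8, 9, 10, 16, 18, 20, 21, 23, 25, 31, 32, 33, 36, 37, 39, 40}; the non-residues are the remaining 20 nonzero classes.

3, 6, 7, 11, 12, 13, 14, 15, 17, 19, 22, 24, 26, 27, 28, 29, 30, 34, 35, 38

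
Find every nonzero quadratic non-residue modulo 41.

3, 6, 7, 11, 12, 13, 14, 15, 17, 19, 22, 24, 26, 27, 28, 29, 30, 34, 35, 38

Square k = 1,…,20 (k and 41−k give the same square):
1²=1, 2²=4, 3²=9, 4²=16, 5²=25, 6²=36, 7²≡8, 8²≡23, 9²≡40, 10²≡18, 11²≡39, 12²≡21, 13²≡5, 14²≡32, 15²≡20, 16²≡10, 17²≡2, 18²≡37, 19²≡33, 20²≡31 (mod 41).
The residues are {1, 2, 4, 5, 8, 9, 10, 16, 18, 20, 21, 23, 25, 31, 32, 33, 36, 37, 39, 40}; the non-residues are the remaining 20 nonzero classes.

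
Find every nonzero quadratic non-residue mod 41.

Square k = 1,…,20 (k and 41−k give the same square):
1²=1, 2²=4, 3²=9, 4²=16, 5²=25, 6²=36, 7²≡8, 8²≡23, 9²≡40, 10²≡18, 11²≡39, 12²≡21, 13²≡5, 14²≡32, 15²≡20, 16²≡10, 17²≡2, 18²≡37, 19²≡33, 20²≡31 (mod 41).
The residues are {1, 2, 4, 5, 8, 9, 10, 16, 18, 20, 21, 23, 25, 31, 32, 33, 36, 37, 39, 40}; the non-residues are the remaining 20 nonzero classes.

3, 6, 7, 11, 12, 13, 14, 15, 17, 19, 22, 24, 26, 27, 28, 29, 30, 34, 35, 38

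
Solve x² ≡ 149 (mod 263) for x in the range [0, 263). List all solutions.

Since 263 ≡ 3 (mod 4), a square root of 149 is 149^((263+1)/4) = 149^66 mod 263.
Repeated squaring: 149^2≡109, 149^4≡46, 149^8≡12, 149^16≡144, 149^32≡222, 149^64≡103 (mod 263).
149^66 = 149^(64+2) ≡ 181 (mod 263).
Check: 181² = 32761 ≡ 149 (mod 263). The two roots are 82 and 181.

82, 181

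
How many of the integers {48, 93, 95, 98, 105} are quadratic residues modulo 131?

2

(48/131) = +1 → QR.
(93/131) = -1 → non-residue.
(95/131) = -1 → non-residue.
(98/131) = -1 → non-residue.
(105/131) = +1 → QR.
Total quadratic residues among the 5: 2.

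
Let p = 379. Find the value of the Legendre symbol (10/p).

Pull out 2: since 379 ≡ 3 (mod 8), (2/379) = -1.
Reciprocity: 5 ≡ 1 and 379 ≡ 3 (mod 4), so (5/379) = +(379/5).
Reduce top mod 5: now compute (4/5).
Pull out 2^2: since 5 ≡ 5 (mod 8), (2/5) = -1, so (2/5)^2 = +1.
Reached (1/5) = 1. Collecting the sign flips along the way, the symbol is -1.

-1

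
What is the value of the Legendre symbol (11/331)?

Euler's criterion: (11/331) ≡ 11^165 (mod 331).
11^2 ≡ 121 (mod 331)
11^4 ≡ 77 (mod 331)
11^8 ≡ 302 (mod 331)
11^16 ≡ 179 (mod 331)
11^32 ≡ 265 (mod 331)
11^64 ≡ 53 (mod 331)
11^128 ≡ 161 (mod 331)
11^165 = 11^(128+32+4+1) ≡ 330 (mod 331).
Result is 330 ≡ −1, so (11/331) = −1.

-1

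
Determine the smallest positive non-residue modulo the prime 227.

(2/227) = −1, so 2 is the smallest positive non-residue mod 227.

2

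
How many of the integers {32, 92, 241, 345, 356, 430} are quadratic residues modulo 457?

4

(32/457) = +1 → QR.
(92/457) = -1 → non-residue.
(241/457) = +1 → QR.
(345/457) = +1 → QR.
(356/457) = -1 → non-residue.
(430/457) = +1 → QR.
Total quadratic residues among the 6: 4.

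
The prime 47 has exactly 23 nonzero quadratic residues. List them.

Square k = 1,…,23 (k and 47−k give the same square):
1²=1, 2²=4, 3²=9, 4²=16, 5²=25, 6²=36, 7²≡2, 8²≡17, 9²≡34, 10²≡6, 11²≡27, 12²≡3, 13²≡28, 14²≡8, 15²≡37, 16²≡21, 17²≡7, 18²≡42, 19²≡32, 20²≡24, 21²≡18, 22²≡14, 23²≡12 (mod 47).
So the quadratic residues mod 47 are {1, 2, 3, 4, 6, 7, 8, 9, 12, 14, 16, 17, 18, 21, 24, 25, 27, 28, 32, 34, 36, 37, 42}.

1,2,3,4,6,7,8,9,12,14,16,17,18,21,24,25,27,28,32,34,36,37,42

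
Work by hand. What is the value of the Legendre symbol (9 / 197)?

Reciprocity: 9 ≡ 1 and 197 ≡ 1 (mod 4), so (9/197) = +(197/9).
Reduce top mod 9: now compute (8/9).
Pull out 2^3: since 9 ≡ 1 (mod 8), (2/9) = +1, so (2/9)^3 = +1.
Reached (1/9) = 1. Collecting the sign flips along the way, the symbol is +1.

1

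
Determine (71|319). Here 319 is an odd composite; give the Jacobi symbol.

Reciprocity: 71 ≡ 3 and 319 ≡ 3 (mod 4), so (71/319) = −(319/71).
Reduce top mod 71: now compute (35/71).
Reciprocity: 35 ≡ 3 and 71 ≡ 3 (mod 4), so (35/71) = −(71/35).
Reduce top mod 35: now compute (1/35).
Reached (1/35) = 1. Collecting the sign flips along the way, the symbol is +1.

1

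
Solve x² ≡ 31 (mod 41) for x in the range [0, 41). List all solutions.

20, 21

41 ≡ 1 (mod 4), so we find a root by search.
Trying successive values, 20² = 400 ≡ 31 (mod 41). The other root is 41 − 20 = 21.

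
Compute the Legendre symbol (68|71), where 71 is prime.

-1

Euler's criterion: (68/71) ≡ 68^35 (mod 71).
68^2 ≡ 9 (mod 71)
68^4 ≡ 10 (mod 71)
68^8 ≡ 29 (mod 71)
68^16 ≡ 60 (mod 71)
68^32 ≡ 50 (mod 71)
68^35 = 68^(32+2+1) ≡ 70 (mod 71).
Result is 70 ≡ −1, so (68/71) = −1.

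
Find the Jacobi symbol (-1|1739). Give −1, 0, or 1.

-1

First reduce: -1 ≡ 1738 (mod 1739).
Pull out 2: since 1739 ≡ 3 (mod 8), (2/1739) = -1.
Reciprocity: 869 ≡ 1 and 1739 ≡ 3 (mod 4), so (869/1739) = +(1739/869).
Reduce top mod 869: now compute (1/869).
Reached (1/869) = 1. Collecting the sign flips along the way, the symbol is -1.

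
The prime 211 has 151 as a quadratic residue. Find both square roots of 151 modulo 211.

Since 211 ≡ 3 (mod 4), a square root of 151 is 151^((211+1)/4) = 151^53 mod 211.
Repeated squaring: 151^2≡13, 151^4≡169, 151^8≡76, 151^16≡79, 151^32≡122 (mod 211).
151^53 = 151^(32+16+4+1) ≡ 183 (mod 211).
Check: 183² = 33489 ≡ 151 (mod 211). The two roots are 28 and 183.

28, 183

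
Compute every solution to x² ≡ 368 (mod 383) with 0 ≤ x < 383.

Since 383 ≡ 3 (mod 4), a square root of 368 is 368^((383+1)/4) = 368^96 mod 383.
Repeated squaring: 368^2≡225, 368^4≡69, 368^8≡165, 368^16≡32, 368^32≡258, 368^64≡305 (mod 383).
368^96 = 368^(64+32) ≡ 175 (mod 383).
Check: 175² = 30625 ≡ 368 (mod 383). The two roots are 175 and 208.

175, 208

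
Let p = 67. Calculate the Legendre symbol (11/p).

-1

Euler's criterion: (11/67) ≡ 11^33 (mod 67).
11^2 ≡ 54 (mod 67)
11^4 ≡ 35 (mod 67)
11^8 ≡ 19 (mod 67)
11^16 ≡ 26 (mod 67)
11^32 ≡ 6 (mod 67)
11^33 = 11^(32+1) ≡ 66 (mod 67).
Result is 66 ≡ −1, so (11/67) = −1.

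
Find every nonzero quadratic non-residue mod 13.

2, 5, 6, 7, 8, 11

Square k = 1,…,6 (k and 13−k give the same square):
1²=1, 2²=4, 3²=9, 4²≡3, 5²≡12, 6²≡10 (mod 13).
The residues are {1, 3, 4, 9, 10, 12}; the non-residues are the remaining 6 nonzero classes.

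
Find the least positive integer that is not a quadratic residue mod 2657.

(2/2657) = +1, so 2 is a residue.
(3/2657) = −1, so 3 is the smallest positive non-residue mod 2657.

3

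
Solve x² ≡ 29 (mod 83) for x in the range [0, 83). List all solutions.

Since 83 ≡ 3 (mod 4), a square root of 29 is 29^((83+1)/4) = 29^21 mod 83.
Repeated squaring: 29^2≡11, 29^4≡38, 29^8≡33, 29^16≡10 (mod 83).
29^21 = 29^(16+4+1) ≡ 64 (mod 83).
Check: 64² = 4096 ≡ 29 (mod 83). The two roots are 19 and 64.

19, 64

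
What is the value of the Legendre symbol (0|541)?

0

Top reduces to 0: gcd > 1, so the symbol is 0.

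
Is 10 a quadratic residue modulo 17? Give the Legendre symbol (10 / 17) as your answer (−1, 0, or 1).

-1

Euler's criterion: (10/17) ≡ 10^8 (mod 17).
10^2 ≡ 15 (mod 17)
10^4 ≡ 4 (mod 17)
10^8 ≡ 16 (mod 17)
10^8 = 10^(8) ≡ 16 (mod 17).
Result is 16 ≡ −1, so (10/17) = −1.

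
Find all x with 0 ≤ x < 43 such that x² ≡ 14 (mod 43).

Since 43 ≡ 3 (mod 4), a square root of 14 is 14^((43+1)/4) = 14^11 mod 43.
Repeated squaring: 14^2≡24, 14^4≡17, 14^8≡31 (mod 43).
14^11 = 14^(8+2+1) ≡ 10 (mod 43).
Check: 10² = 100 ≡ 14 (mod 43). The two roots are 10 and 33.

10, 33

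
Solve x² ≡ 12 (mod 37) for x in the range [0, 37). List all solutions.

7, 30

37 ≡ 1 (mod 4), so we find a root by search.
Trying successive values, 7² = 49 ≡ 12 (mod 37). The other root is 37 − 7 = 30.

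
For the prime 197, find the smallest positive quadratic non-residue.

(2/197) = −1, so 2 is the smallest positive non-residue mod 197.

2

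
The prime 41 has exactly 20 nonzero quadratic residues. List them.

Square k = 1,…,20 (k and 41−k give the same square):
1²=1, 2²=4, 3²=9, 4²=16, 5²=25, 6²=36, 7²≡8, 8²≡23, 9²≡40, 10²≡18, 11²≡39, 12²≡21, 13²≡5, 14²≡32, 15²≡20, 16²≡10, 17²≡2, 18²≡37, 19²≡33, 20²≡31 (mod 41).
So the quadratic residues mod 41 are {1, 2, 4, 5, 8, 9, 10, 16, 18, 20, 21, 23, 25, 31, 32, 33, 36, 37, 39, 40}.

1 2 4 5 8 9 10 16 18 20 21 23 25 31 32 33 36 37 39 40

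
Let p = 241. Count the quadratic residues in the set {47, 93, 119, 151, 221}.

4

(47/241) = +1 → QR.
(93/241) = -1 → non-residue.
(119/241) = +1 → QR.
(151/241) = +1 → QR.
(221/241) = +1 → QR.
Total quadratic residues among the 5: 4.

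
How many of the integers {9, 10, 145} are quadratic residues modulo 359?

(9/359) = +1 → QR.
(10/359) = +1 → QR.
(145/359) = -1 → non-residue.
Total quadratic residues among the 3: 2.

2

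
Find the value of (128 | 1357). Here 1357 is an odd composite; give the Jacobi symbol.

Pull out 2^7: since 1357 ≡ 5 (mod 8), (2/1357) = -1, so (2/1357)^7 = -1.
Reached (1/1357) = 1. Collecting the sign flips along the way, the symbol is -1.

-1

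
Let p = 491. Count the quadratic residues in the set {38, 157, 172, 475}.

(38/491) = +1 → QR.
(157/491) = -1 → non-residue.
(172/491) = +1 → QR.
(475/491) = -1 → non-residue.
Total quadratic residues among the 4: 2.

2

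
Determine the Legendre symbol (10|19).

Pull out 2: since 19 ≡ 3 (mod 8), (2/19) = -1.
Reciprocity: 5 ≡ 1 and 19 ≡ 3 (mod 4), so (5/19) = +(19/5).
Reduce top mod 5: now compute (4/5).
Pull out 2^2: since 5 ≡ 5 (mod 8), (2/5) = -1, so (2/5)^2 = +1.
Reached (1/5) = 1. Collecting the sign flips along the way, the symbol is -1.

-1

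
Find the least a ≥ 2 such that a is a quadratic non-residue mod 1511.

(2/1511) = +1, so 2 is a residue.
(3/1511) = +1, so 3 is a residue.
(4/1511) = +1, so 4 is a residue.
(5/1511) = +1, so 5 is a residue.
(6/1511) = +1, so 6 is a residue.
(7/1511) = +1, so 7 is a residue.
(8/1511) = +1, so 8 is a residue.
(9/1511) = +1, so 9 is a residue.
(10/1511) = +1, so 10 is a residue.
(11/1511) = −1, so 11 is the smallest positive non-residue mod 1511.

11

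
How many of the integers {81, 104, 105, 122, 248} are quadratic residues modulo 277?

(81/277) = +1 → QR.
(104/277) = -1 → non-residue.
(105/277) = -1 → non-residue.
(122/277) = +1 → QR.
(248/277) = +1 → QR.
Total quadratic residues among the 5: 3.

3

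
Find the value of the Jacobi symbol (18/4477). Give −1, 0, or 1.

-1

Pull out 2: since 4477 ≡ 5 (mod 8), (2/4477) = -1.
Reciprocity: 9 ≡ 1 and 4477 ≡ 1 (mod 4), so (9/4477) = +(4477/9).
Reduce top mod 9: now compute (4/9).
Pull out 2^2: since 9 ≡ 1 (mod 8), (2/9) = +1, so (2/9)^2 = +1.
Reached (1/9) = 1. Collecting the sign flips along the way, the symbol is -1.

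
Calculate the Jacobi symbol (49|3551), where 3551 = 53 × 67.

1

Reciprocity: 49 ≡ 1 and 3551 ≡ 3 (mod 4), so (49/3551) = +(3551/49).
Reduce top mod 49: now compute (23/49).
Reciprocity: 23 ≡ 3 and 49 ≡ 1 (mod 4), so (23/49) = +(49/23).
Reduce top mod 23: now compute (3/23).
Reciprocity: 3 ≡ 3 and 23 ≡ 3 (mod 4), so (3/23) = −(23/3).
Reduce top mod 3: now compute (2/3).
Pull out 2: since 3 ≡ 3 (mod 8), (2/3) = -1.
Reached (1/3) = 1. Collecting the sign flips along the way, the symbol is +1.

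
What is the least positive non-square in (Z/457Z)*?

5

(2/457) = +1, so 2 is a residue.
(3/457) = +1, so 3 is a residue.
(4/457) = +1, so 4 is a residue.
(5/457) = −1, so 5 is the smallest positive non-residue mod 457.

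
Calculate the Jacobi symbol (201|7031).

1

Reciprocity: 201 ≡ 1 and 7031 ≡ 3 (mod 4), so (201/7031) = +(7031/201).
Reduce top mod 201: now compute (197/201).
Reciprocity: 197 ≡ 1 and 201 ≡ 1 (mod 4), so (197/201) = +(201/197).
Reduce top mod 197: now compute (4/197).
Pull out 2^2: since 197 ≡ 5 (mod 8), (2/197) = -1, so (2/197)^2 = +1.
Reached (1/197) = 1. Collecting the sign flips along the way, the symbol is +1.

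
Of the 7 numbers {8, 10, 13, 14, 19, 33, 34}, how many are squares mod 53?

2

(8/53) = -1 → non-residue.
(10/53) = +1 → QR.
(13/53) = +1 → QR.
(14/53) = -1 → non-residue.
(19/53) = -1 → non-residue.
(33/53) = -1 → non-residue.
(34/53) = -1 → non-residue.
Total quadratic residues among the 7: 2.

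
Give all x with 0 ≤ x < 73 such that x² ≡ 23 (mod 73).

13, 60

73 ≡ 1 (mod 4), so we find a root by search.
Trying successive values, 13² = 169 ≡ 23 (mod 73). The other root is 73 − 13 = 60.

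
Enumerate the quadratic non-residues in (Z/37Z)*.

Square k = 1,…,18 (k and 37−k give the same square):
1²=1, 2²=4, 3²=9, 4²=16, 5²=25, 6²=36, 7²≡12, 8²≡27, 9²≡7, 10²≡26, 11²≡10, 12²≡33, 13²≡21, 14²≡11, 15²≡3, 16²≡34, 17²≡30, 18²≡28 (mod 37).
The residues are {1, 3, 4, 7, 9, 10, 11, 12, 16, 21, 25, 26, 27, 28, 30, 33, 34, 36}; the non-residues are the remaining 18 nonzero classes.

2, 5, 6, 8, 13, 14, 15, 17, 18, 19, 20, 22, 23, 24, 29, 31, 32, 35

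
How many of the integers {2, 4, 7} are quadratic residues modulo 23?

2

(2/23) = +1 → QR.
(4/23) = +1 → QR.
(7/23) = -1 → non-residue.
Total quadratic residues among the 3: 2.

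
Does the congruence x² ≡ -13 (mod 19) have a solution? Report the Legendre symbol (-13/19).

First reduce: -13 ≡ 6 (mod 19).
Pull out 2: since 19 ≡ 3 (mod 8), (2/19) = -1.
Reciprocity: 3 ≡ 3 and 19 ≡ 3 (mod 4), so (3/19) = −(19/3).
Reduce top mod 3: now compute (1/3).
Reached (1/3) = 1. Collecting the sign flips along the way, the symbol is +1.

1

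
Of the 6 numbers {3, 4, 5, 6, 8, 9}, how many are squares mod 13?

(3/13) = +1 → QR.
(4/13) = +1 → QR.
(5/13) = -1 → non-residue.
(6/13) = -1 → non-residue.
(8/13) = -1 → non-residue.
(9/13) = +1 → QR.
Total quadratic residues among the 6: 3.

3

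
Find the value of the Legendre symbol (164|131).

1

First reduce: 164 ≡ 33 (mod 131).
Reciprocity: 33 ≡ 1 and 131 ≡ 3 (mod 4), so (33/131) = +(131/33).
Reduce top mod 33: now compute (32/33).
Pull out 2^5: since 33 ≡ 1 (mod 8), (2/33) = +1, so (2/33)^5 = +1.
Reached (1/33) = 1. Collecting the sign flips along the way, the symbol is +1.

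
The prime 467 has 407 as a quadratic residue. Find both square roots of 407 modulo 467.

Since 467 ≡ 3 (mod 4), a square root of 407 is 407^((467+1)/4) = 407^117 mod 467.
Repeated squaring: 407^2≡331, 407^4≡283, 407^8≡232, 407^16≡119, 407^32≡151, 407^64≡385 (mod 467).
407^117 = 407^(64+32+16+4+1) ≡ 122 (mod 467).
Check: 122² = 14884 ≡ 407 (mod 467). The two roots are 122 and 345.

122, 345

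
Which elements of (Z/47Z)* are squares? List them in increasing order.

Square k = 1,…,23 (k and 47−k give the same square):
1²=1, 2²=4, 3²=9, 4²=16, 5²=25, 6²=36, 7²≡2, 8²≡17, 9²≡34, 10²≡6, 11²≡27, 12²≡3, 13²≡28, 14²≡8, 15²≡37, 16²≡21, 17²≡7, 18²≡42, 19²≡32, 20²≡24, 21²≡18, 22²≡14, 23²≡12 (mod 47).
So the quadratic residues mod 47 are {1, 2, 3, 4, 6, 7, 8, 9, 12, 14, 16, 17, 18, 21, 24, 25, 27, 28, 32, 34, 36, 37, 42}.

1 2 3 4 6 7 8 9 12 14 16 17 18 21 24 25 27 28 32 34 36 37 42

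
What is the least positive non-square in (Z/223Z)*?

(2/223) = +1, so 2 is a residue.
(3/223) = −1, so 3 is the smallest positive non-residue mod 223.

3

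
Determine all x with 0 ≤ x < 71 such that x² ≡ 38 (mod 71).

Since 71 ≡ 3 (mod 4), a square root of 38 is 38^((71+1)/4) = 38^18 mod 71.
Repeated squaring: 38^2≡24, 38^4≡8, 38^8≡64, 38^16≡49 (mod 71).
38^18 = 38^(16+2) ≡ 40 (mod 71).
Check: 40² = 1600 ≡ 38 (mod 71). The two roots are 31 and 40.

31, 40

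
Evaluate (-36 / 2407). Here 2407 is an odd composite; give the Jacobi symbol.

First reduce: -36 ≡ 2371 (mod 2407).
Reciprocity: 2371 ≡ 3 and 2407 ≡ 3 (mod 4), so (2371/2407) = −(2407/2371).
Reduce top mod 2371: now compute (36/2371).
Pull out 2^2: since 2371 ≡ 3 (mod 8), (2/2371) = -1, so (2/2371)^2 = +1.
Reciprocity: 9 ≡ 1 and 2371 ≡ 3 (mod 4), so (9/2371) = +(2371/9).
Reduce top mod 9: now compute (4/9).
Pull out 2^2: since 9 ≡ 1 (mod 8), (2/9) = +1, so (2/9)^2 = +1.
Reached (1/9) = 1. Collecting the sign flips along the way, the symbol is -1.

-1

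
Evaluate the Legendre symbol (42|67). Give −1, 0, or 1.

Pull out 2: since 67 ≡ 3 (mod 8), (2/67) = -1.
Reciprocity: 21 ≡ 1 and 67 ≡ 3 (mod 4), so (21/67) = +(67/21).
Reduce top mod 21: now compute (4/21).
Pull out 2^2: since 21 ≡ 5 (mod 8), (2/21) = -1, so (2/21)^2 = +1.
Reached (1/21) = 1. Collecting the sign flips along the way, the symbol is -1.

-1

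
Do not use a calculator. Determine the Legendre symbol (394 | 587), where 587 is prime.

Pull out 2: since 587 ≡ 3 (mod 8), (2/587) = -1.
Reciprocity: 197 ≡ 1 and 587 ≡ 3 (mod 4), so (197/587) = +(587/197).
Reduce top mod 197: now compute (193/197).
Reciprocity: 193 ≡ 1 and 197 ≡ 1 (mod 4), so (193/197) = +(197/193).
Reduce top mod 193: now compute (4/193).
Pull out 2^2: since 193 ≡ 1 (mod 8), (2/193) = +1, so (2/193)^2 = +1.
Reached (1/193) = 1. Collecting the sign flips along the way, the symbol is -1.

-1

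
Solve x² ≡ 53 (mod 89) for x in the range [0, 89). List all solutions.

26, 63

89 ≡ 1 (mod 4), so we find a root by search.
Trying successive values, 26² = 676 ≡ 53 (mod 89). The other root is 89 − 26 = 63.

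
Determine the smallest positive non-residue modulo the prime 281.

3

(2/281) = +1, so 2 is a residue.
(3/281) = −1, so 3 is the smallest positive non-residue mod 281.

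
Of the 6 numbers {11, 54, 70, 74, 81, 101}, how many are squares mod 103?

1

(11/103) = -1 → non-residue.
(54/103) = -1 → non-residue.
(70/103) = -1 → non-residue.
(74/103) = -1 → non-residue.
(81/103) = +1 → QR.
(101/103) = -1 → non-residue.
Total quadratic residues among the 6: 1.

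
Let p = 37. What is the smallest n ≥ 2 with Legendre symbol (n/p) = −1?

(2/37) = −1, so 2 is the smallest positive non-residue mod 37.

2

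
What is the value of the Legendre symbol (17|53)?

1

Reciprocity: 17 ≡ 1 and 53 ≡ 1 (mod 4), so (17/53) = +(53/17).
Reduce top mod 17: now compute (2/17).
Pull out 2: since 17 ≡ 1 (mod 8), (2/17) = +1.
Reached (1/17) = 1. Collecting the sign flips along the way, the symbol is +1.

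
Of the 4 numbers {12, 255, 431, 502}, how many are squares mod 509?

0

(12/509) = -1 → non-residue.
(255/509) = -1 → non-residue.
(431/509) = -1 → non-residue.
(502/509) = -1 → non-residue.
Total quadratic residues among the 4: 0.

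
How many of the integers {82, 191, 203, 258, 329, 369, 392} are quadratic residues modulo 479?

(82/479) = -1 → non-residue.
(191/479) = -1 → non-residue.
(203/479) = -1 → non-residue.
(258/479) = -1 → non-residue.
(329/479) = -1 → non-residue.
(369/479) = -1 → non-residue.
(392/479) = +1 → QR.
Total quadratic residues among the 7: 1.

1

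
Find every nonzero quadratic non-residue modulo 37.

2 5 6 8 13 14 15 17 18 19 20 22 23 24 29 31 32 35

Square k = 1,…,18 (k and 37−k give the same square):
1²=1, 2²=4, 3²=9, 4²=16, 5²=25, 6²=36, 7²≡12, 8²≡27, 9²≡7, 10²≡26, 11²≡10, 12²≡33, 13²≡21, 14²≡11, 15²≡3, 16²≡34, 17²≡30, 18²≡28 (mod 37).
The residues are {1, 3, 4, 7, 9, 10, 11, 12, 16, 21, 25, 26, 27, 28, 30, 33, 34, 36}; the non-residues are the remaining 18 nonzero classes.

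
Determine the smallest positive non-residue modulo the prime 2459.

2

(2/2459) = −1, so 2 is the smallest positive non-residue mod 2459.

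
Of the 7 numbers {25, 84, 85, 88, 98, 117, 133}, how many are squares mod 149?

(25/149) = +1 → QR.
(84/149) = -1 → non-residue.
(85/149) = +1 → QR.
(88/149) = +1 → QR.
(98/149) = -1 → non-residue.
(117/149) = -1 → non-residue.
(133/149) = +1 → QR.
Total quadratic residues among the 7: 4.

4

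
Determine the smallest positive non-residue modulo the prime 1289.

3

(2/1289) = +1, so 2 is a residue.
(3/1289) = −1, so 3 is the smallest positive non-residue mod 1289.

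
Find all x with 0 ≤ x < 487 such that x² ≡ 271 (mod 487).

163, 324

Since 487 ≡ 3 (mod 4), a square root of 271 is 271^((487+1)/4) = 271^122 mod 487.
Repeated squaring: 271^2≡391, 271^4≡450, 271^8≡395, 271^16≡185, 271^32≡135, 271^64≡206 (mod 487).
271^122 = 271^(64+32+16+8+2) ≡ 324 (mod 487).
Check: 324² = 104976 ≡ 271 (mod 487). The two roots are 163 and 324.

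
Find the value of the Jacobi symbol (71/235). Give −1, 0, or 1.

Reciprocity: 71 ≡ 3 and 235 ≡ 3 (mod 4), so (71/235) = −(235/71).
Reduce top mod 71: now compute (22/71).
Pull out 2: since 71 ≡ 7 (mod 8), (2/71) = +1.
Reciprocity: 11 ≡ 3 and 71 ≡ 3 (mod 4), so (11/71) = −(71/11).
Reduce top mod 11: now compute (5/11).
Reciprocity: 5 ≡ 1 and 11 ≡ 3 (mod 4), so (5/11) = +(11/5).
Reduce top mod 5: now compute (1/5).
Reached (1/5) = 1. Collecting the sign flips along the way, the symbol is +1.

1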